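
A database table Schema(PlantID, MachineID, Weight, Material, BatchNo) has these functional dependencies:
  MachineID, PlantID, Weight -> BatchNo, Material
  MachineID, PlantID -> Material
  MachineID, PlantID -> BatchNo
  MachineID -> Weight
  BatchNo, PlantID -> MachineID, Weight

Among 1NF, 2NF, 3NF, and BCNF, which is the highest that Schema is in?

Candidate keys: {BatchNo, PlantID}, {MachineID, PlantID}. Prime attributes: {BatchNo, MachineID, PlantID}.
MachineID -> Weight breaks BCNF: {MachineID}⁺ = {MachineID, Weight}, so {MachineID} is not a superkey.
MachineID -> Weight has non-prime {Weight} on the right and a non-superkey on the left, so 3NF fails.
The proper key subset {MachineID} of {MachineID, PlantID} determines non-prime {Weight}, so the relation is not even in 2NF.

1NF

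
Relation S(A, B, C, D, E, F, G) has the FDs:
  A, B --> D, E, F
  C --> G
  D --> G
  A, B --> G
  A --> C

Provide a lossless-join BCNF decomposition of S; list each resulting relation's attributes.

{A, B, D, E, F}; {A, C}; {C, G}

Candidate key of the original relation: {A, B}.
{A, B, C, D, E, F, G}: {C} determines {C, G} here but is not a superkey — split on C --> G, giving {C, G} and {A, B, C, D, E, F}.
{C, G} has no BCNF violation.
{A, B, C, D, E, F}: {A} determines {A, C} here but is not a superkey — split on A --> C, giving {A, C} and {A, B, D, E, F}.
{A, C} has no BCNF violation.
{A, B, D, E, F} has no BCNF violation.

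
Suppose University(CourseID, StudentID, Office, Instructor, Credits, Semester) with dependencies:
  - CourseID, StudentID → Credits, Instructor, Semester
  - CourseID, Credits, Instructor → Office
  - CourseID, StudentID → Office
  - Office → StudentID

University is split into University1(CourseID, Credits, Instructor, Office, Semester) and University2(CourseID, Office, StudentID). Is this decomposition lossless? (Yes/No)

Yes

Common attributes: {CourseID, Office}; their closure is {CourseID, Credits, Instructor, Office, Semester, StudentID}.
University1 is contained in that closure, so University1 ∩ University2 → University1 holds and the join is lossless.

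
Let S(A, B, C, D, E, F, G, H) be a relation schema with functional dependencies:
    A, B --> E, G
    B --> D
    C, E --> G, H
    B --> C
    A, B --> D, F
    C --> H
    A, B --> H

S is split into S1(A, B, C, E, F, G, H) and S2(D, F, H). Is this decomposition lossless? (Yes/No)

The shared attributes are {F, H} and {F, H}⁺ = {F, H}.
Neither S1 nor S2 is contained in that closure, so the decomposition is lossy.

No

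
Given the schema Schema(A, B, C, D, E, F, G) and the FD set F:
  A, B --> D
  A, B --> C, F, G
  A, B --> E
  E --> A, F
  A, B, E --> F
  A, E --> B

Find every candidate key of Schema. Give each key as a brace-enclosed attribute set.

{A, B}, {E}

Closure of {E} is {A, B, C, D, E, F, G}, the whole schema; {E} is a candidate key.
Closure of {A, B} is {A, B, C, D, E, F, G}, the whole schema; {A, B} is a candidate key.
No proper subset of any of these is a key, and no other minimal superkey exists.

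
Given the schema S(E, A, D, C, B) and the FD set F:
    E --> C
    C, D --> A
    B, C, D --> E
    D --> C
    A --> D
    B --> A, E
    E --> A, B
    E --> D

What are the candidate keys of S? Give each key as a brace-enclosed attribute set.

{B} is a candidate key since {B}⁺ = {A, B, C, D, E} covers every attribute.
{E} is a candidate key since {E}⁺ = {A, B, C, D, E} covers every attribute.
These are minimal and exhaustive — every other superkey contains one of them.

{B}, {E}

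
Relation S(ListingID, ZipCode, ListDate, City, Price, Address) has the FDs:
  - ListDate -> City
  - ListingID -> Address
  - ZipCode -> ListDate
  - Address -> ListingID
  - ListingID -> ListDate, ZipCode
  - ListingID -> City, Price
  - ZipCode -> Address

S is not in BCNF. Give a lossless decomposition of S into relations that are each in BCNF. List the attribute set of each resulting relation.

Candidate keys of the original relation: {Address}, {ListingID}, {ZipCode}.
{Address, City, ListDate, ListingID, Price, ZipCode}: {ListDate} determines {City, ListDate} here but is not a superkey — split on ListDate -> City, giving {City, ListDate} and {Address, ListDate, ListingID, Price, ZipCode}.
{City, ListDate} has no BCNF violation.
{Address, ListDate, ListingID, Price, ZipCode} has no BCNF violation.

{Address, ListDate, ListingID, Price, ZipCode}; {City, ListDate}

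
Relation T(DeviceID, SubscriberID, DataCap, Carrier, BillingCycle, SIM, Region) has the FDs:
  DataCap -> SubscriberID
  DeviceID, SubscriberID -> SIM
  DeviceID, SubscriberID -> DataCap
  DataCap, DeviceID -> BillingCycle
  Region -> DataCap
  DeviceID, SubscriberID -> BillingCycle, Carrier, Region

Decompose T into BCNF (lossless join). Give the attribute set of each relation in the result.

{BillingCycle, Carrier, DeviceID, Region, SIM}; {DataCap, Region}; {DataCap, SubscriberID}

Candidate keys of the original relation: {DataCap, DeviceID}, {DeviceID, Region}, {DeviceID, SubscriberID}.
In {BillingCycle, Carrier, DataCap, DeviceID, Region, SIM, SubscriberID}, {DataCap} is not a superkey ({DataCap}⁺ restricted to this set is {DataCap, SubscriberID}), so split on DataCap -> SubscriberID into {DataCap, SubscriberID} and {BillingCycle, Carrier, DataCap, DeviceID, Region, SIM}.
{DataCap, SubscriberID} has no BCNF violation.
In {BillingCycle, Carrier, DataCap, DeviceID, Region, SIM}, {Region} is not a superkey ({Region}⁺ restricted to this set is {DataCap, Region}), so split on Region -> DataCap into {DataCap, Region} and {BillingCycle, Carrier, DeviceID, Region, SIM}.
{DataCap, Region} has no BCNF violation.
{BillingCycle, Carrier, DeviceID, Region, SIM} has no BCNF violation.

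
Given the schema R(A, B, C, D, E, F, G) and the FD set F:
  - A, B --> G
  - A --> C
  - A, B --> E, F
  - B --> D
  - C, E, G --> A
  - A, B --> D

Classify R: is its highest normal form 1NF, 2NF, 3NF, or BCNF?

1NF

Candidate keys: {A, B}, {B, C, E, G}. Prime attributes: {A, B, C, E, G}.
A --> C breaks BCNF: {A}⁺ = {A, C}, so {A} is not a superkey.
Because {D} is non-prime and the left side of B --> D is not a superkey, the relation is not in 3NF.
Since {B} ⊂ {A, B} and {B}⁺ ⊇ {D} with {D} non-prime, there is a partial dependency; 2NF fails.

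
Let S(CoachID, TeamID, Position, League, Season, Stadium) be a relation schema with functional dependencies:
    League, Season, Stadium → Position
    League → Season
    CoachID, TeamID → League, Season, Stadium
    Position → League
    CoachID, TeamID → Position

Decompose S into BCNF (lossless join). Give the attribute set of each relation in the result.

{CoachID, League, Stadium, TeamID}; {League, Position}; {League, Season}; {Position, Stadium}

Candidate key of the original relation: {CoachID, TeamID}.
In {CoachID, League, Position, Season, Stadium, TeamID}, {League, Season, Stadium} is not a superkey ({League, Season, Stadium}⁺ restricted to this set is {League, Position, Season, Stadium}), so split on League, Season, Stadium → Position into {League, Position, Season, Stadium} and {CoachID, League, Season, Stadium, TeamID}.
In {League, Position, Season, Stadium}, {League} is not a superkey ({League}⁺ restricted to this set is {League, Season}), so split on League → Season into {League, Season} and {League, Position, Stadium}.
{League, Season} is in BCNF.
In {League, Position, Stadium}, {Position} is not a superkey ({Position}⁺ restricted to this set is {League, Position}), so split on Position → League into {League, Position} and {Position, Stadium}.
{League, Position} is in BCNF.
{Position, Stadium} is in BCNF.
In {CoachID, League, Season, Stadium, TeamID}, {League} is not a superkey ({League}⁺ restricted to this set is {League, Season}), so split on League → Season into {League, Season} and {CoachID, League, Stadium, TeamID}.
{League, Season} is in BCNF.
{CoachID, League, Stadium, TeamID} is in BCNF.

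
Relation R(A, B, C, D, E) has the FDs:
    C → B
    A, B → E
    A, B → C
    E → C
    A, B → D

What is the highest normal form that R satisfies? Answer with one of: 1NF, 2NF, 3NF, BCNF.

Candidate keys: {A, B}, {A, C}, {A, E}. Prime attributes: {A, B, C, E}.
C → B: {C}⁺ = {B, C}, which is not all of the attributes, so the left side is not a superkey — BCNF is violated.
Since {B} ⊆ prime attributes and every other non-superkey FD also has a prime right side, the schema is in 3NF.

3NF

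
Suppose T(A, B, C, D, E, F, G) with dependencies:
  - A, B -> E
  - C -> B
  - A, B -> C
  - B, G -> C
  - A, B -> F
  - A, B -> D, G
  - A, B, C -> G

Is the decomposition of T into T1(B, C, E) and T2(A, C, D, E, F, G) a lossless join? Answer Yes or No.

Yes

T1 ∩ T2 = {C, E}; its closure under F is {B, C, E}.
This includes all of T1, so the common attributes are a superkey of T1 — the join is lossless.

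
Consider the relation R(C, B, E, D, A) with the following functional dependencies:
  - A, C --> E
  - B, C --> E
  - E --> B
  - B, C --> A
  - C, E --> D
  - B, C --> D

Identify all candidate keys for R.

{A, C}, {B, C}, {C, E}

{C} never appears on the right of any FD, so every key must include it.
{A, C}⁺ = {A, B, C, D, E}, which is every attribute, so {A, C} is a candidate key.
{B, C}⁺ = {A, B, C, D, E}, which is every attribute, so {B, C} is a candidate key.
{C, E}⁺ = {A, B, C, D, E}, which is every attribute, so {C, E} is a candidate key.
No proper subset of any of these is a key, and no other minimal superkey exists.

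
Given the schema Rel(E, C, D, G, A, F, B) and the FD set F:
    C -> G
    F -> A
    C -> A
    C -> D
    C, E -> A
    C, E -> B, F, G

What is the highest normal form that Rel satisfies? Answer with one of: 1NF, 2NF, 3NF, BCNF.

1NF

Candidate key: {C, E}. Prime attributes: {C, E}.
C -> G breaks BCNF: {C}⁺ = {A, C, D, G}, so {C} is not a superkey.
C -> G has non-prime {G} on the right and a non-superkey on the left, so 3NF fails.
The proper key subset {C} of {C, E} determines non-prime {A, D, G}, so the relation is not even in 2NF.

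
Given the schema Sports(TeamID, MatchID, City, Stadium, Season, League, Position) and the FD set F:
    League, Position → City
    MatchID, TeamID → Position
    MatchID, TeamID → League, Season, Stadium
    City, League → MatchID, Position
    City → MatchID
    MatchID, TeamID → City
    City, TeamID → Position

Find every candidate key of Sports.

No FD produces {TeamID}, so it must be in every candidate key.
{City, TeamID}⁺ = {City, League, MatchID, Position, Season, Stadium, TeamID} — all of the relation — so {City, TeamID} is a candidate key.
{MatchID, TeamID}⁺ = {City, League, MatchID, Position, Season, Stadium, TeamID} — all of the relation — so {MatchID, TeamID} is a candidate key.
{League, Position, TeamID}⁺ = {City, League, MatchID, Position, Season, Stadium, TeamID} — all of the relation — so {League, Position, TeamID} is a candidate key.
Any other superkey properly contains one of these, so there are no further candidate keys.

{City, TeamID}, {League, Position, TeamID}, {MatchID, TeamID}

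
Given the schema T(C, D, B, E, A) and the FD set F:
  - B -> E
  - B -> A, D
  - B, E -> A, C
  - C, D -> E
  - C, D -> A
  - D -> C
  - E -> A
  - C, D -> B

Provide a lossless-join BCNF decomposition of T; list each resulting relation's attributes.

{A, E}; {B, C, D, E}

Candidate keys of the original relation: {B}, {D}.
{A, B, C, D, E}: {E} determines {A, E} here but is not a superkey — split on E -> A, giving {A, E} and {B, C, D, E}.
{A, E} is in BCNF.
{B, C, D, E} is in BCNF.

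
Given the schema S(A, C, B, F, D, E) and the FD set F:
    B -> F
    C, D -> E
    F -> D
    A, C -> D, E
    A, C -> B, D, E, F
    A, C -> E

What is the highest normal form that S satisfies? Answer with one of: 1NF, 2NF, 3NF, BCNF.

2NF

Candidate key: {A, C}. Prime attributes: {A, C}.
B -> F breaks BCNF: {B}⁺ = {B, D, F}, so {B} is not a superkey.
B -> F determines the non-prime attribute {F} from a non-superkey — 3NF is violated.
No proper subset of a key has a non-prime attribute in its closure, so there is no partial dependency; 2NF holds.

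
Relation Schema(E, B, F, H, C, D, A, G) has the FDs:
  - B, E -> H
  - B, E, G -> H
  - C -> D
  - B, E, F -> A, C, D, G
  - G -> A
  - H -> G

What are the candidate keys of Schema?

{B, E, F} never appear on the right of any FD, so every key must include all of them.
Closure of {B, E, F} is {A, B, C, D, E, F, G, H}, the whole schema; {B, E, F} is a candidate key.
No smaller or unrelated set reaches every attribute, so there are no other keys.

{B, E, F}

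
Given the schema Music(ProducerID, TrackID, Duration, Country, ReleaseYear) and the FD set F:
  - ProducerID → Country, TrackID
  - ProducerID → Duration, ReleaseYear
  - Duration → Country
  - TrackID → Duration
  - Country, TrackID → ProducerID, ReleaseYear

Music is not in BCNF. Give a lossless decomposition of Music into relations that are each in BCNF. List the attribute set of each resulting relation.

{Country, Duration}; {Duration, ProducerID, ReleaseYear, TrackID}

Candidate keys of the original relation: {ProducerID}, {TrackID}.
In {Country, Duration, ProducerID, ReleaseYear, TrackID}, {Duration} is not a superkey ({Duration}⁺ restricted to this set is {Country, Duration}), so split on Duration → Country into {Country, Duration} and {Duration, ProducerID, ReleaseYear, TrackID}.
{Country, Duration} has no BCNF violation.
{Duration, ProducerID, ReleaseYear, TrackID} has no BCNF violation.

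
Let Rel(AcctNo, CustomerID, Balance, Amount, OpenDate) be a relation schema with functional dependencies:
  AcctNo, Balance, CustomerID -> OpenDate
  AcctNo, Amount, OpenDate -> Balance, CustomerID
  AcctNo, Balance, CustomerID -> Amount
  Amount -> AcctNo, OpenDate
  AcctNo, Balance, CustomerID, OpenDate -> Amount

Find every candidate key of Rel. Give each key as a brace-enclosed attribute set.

{AcctNo, Balance, CustomerID}, {Amount}

Closure of {Amount} is {AcctNo, Amount, Balance, CustomerID, OpenDate}, the whole schema; {Amount} is a candidate key.
Closure of {AcctNo, Balance, CustomerID} is {AcctNo, Amount, Balance, CustomerID, OpenDate}, the whole schema; {AcctNo, Balance, CustomerID} is a candidate key.
No proper subset of any of these is a key, and no other minimal superkey exists.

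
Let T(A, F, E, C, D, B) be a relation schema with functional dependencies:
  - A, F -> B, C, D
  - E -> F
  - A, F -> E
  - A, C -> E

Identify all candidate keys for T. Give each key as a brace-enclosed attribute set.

Attributes never on any right-hand side: {A} — every candidate key must contain it.
{A, C} is a candidate key since {A, C}⁺ = {A, B, C, D, E, F} covers every attribute.
{A, E} is a candidate key since {A, E}⁺ = {A, B, C, D, E, F} covers every attribute.
{A, F} is a candidate key since {A, F}⁺ = {A, B, C, D, E, F} covers every attribute.
No proper subset of any of these is a key, and no other minimal superkey exists.

{A, C}, {A, E}, {A, F}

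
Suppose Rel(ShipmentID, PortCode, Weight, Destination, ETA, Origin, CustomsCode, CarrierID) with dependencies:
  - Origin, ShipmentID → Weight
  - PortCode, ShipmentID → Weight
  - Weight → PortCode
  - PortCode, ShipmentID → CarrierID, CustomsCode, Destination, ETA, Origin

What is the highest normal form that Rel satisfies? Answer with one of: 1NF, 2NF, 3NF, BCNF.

3NF

Candidate keys: {Origin, ShipmentID}, {PortCode, ShipmentID}, {ShipmentID, Weight}. Prime attributes: {Origin, PortCode, ShipmentID, Weight}.
Weight → PortCode: {Weight}⁺ = {PortCode, Weight}, which is not all of the attributes, so the left side is not a superkey — BCNF is violated.
Its right-hand attributes {PortCode} are all prime, as are those of every other non-superkey FD — the relation is in 3NF.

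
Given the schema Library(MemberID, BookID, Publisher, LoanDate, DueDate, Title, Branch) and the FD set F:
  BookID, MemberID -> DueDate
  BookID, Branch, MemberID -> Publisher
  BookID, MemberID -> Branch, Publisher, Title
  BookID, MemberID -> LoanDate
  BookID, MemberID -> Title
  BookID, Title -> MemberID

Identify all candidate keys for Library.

No FD produces {BookID}, so it must be in every candidate key.
{BookID, MemberID}⁺ = {BookID, Branch, DueDate, LoanDate, MemberID, Publisher, Title} — all of the relation — so {BookID, MemberID} is a candidate key.
{BookID, Title}⁺ = {BookID, Branch, DueDate, LoanDate, MemberID, Publisher, Title} — all of the relation — so {BookID, Title} is a candidate key.
These are minimal and exhaustive — every other superkey contains one of them.

{BookID, MemberID}, {BookID, Title}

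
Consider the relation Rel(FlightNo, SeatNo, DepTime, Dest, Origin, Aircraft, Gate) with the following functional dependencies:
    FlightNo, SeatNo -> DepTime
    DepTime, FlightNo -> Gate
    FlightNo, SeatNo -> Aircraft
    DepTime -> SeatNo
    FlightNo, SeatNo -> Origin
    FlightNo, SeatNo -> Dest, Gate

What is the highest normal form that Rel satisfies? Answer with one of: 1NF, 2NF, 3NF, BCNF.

3NF

Candidate keys: {DepTime, FlightNo}, {FlightNo, SeatNo}. Prime attributes: {DepTime, FlightNo, SeatNo}.
DepTime -> SeatNo breaks BCNF: {DepTime}⁺ = {DepTime, SeatNo}, so {DepTime} is not a superkey.
Since {SeatNo} ⊆ prime attributes and every other non-superkey FD also has a prime right side, the schema is in 3NF.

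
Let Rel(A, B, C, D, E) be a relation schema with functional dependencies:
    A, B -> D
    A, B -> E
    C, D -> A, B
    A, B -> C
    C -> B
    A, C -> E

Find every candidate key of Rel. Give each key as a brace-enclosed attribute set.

{A, B}, {A, C}, {C, D}

{A, B}⁺ = {A, B, C, D, E}, which is every attribute, so {A, B} is a candidate key.
{A, C}⁺ = {A, B, C, D, E}, which is every attribute, so {A, C} is a candidate key.
{C, D}⁺ = {A, B, C, D, E}, which is every attribute, so {C, D} is a candidate key.
No proper subset of any of these is a key, and no other minimal superkey exists.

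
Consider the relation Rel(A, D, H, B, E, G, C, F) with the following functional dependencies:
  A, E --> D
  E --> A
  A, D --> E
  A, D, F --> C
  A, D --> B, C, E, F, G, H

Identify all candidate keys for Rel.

{A, D}, {E}

{E}⁺ = {A, B, C, D, E, F, G, H} — all of the relation — so {E} is a candidate key.
{A, D}⁺ = {A, B, C, D, E, F, G, H} — all of the relation — so {A, D} is a candidate key.
No proper subset of any of these is a key, and no other minimal superkey exists.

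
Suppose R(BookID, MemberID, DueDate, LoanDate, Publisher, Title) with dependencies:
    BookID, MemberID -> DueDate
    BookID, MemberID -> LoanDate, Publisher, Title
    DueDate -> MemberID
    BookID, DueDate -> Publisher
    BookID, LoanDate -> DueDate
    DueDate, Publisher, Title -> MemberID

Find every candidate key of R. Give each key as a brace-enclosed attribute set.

{BookID} never appears on the right of any FD, so every key must include it.
{BookID, DueDate}⁺ = {BookID, DueDate, LoanDate, MemberID, Publisher, Title} — all of the relation — so {BookID, DueDate} is a candidate key.
{BookID, LoanDate}⁺ = {BookID, DueDate, LoanDate, MemberID, Publisher, Title} — all of the relation — so {BookID, LoanDate} is a candidate key.
{BookID, MemberID}⁺ = {BookID, DueDate, LoanDate, MemberID, Publisher, Title} — all of the relation — so {BookID, MemberID} is a candidate key.
These are minimal and exhaustive — every other superkey contains one of them.

{BookID, DueDate}, {BookID, LoanDate}, {BookID, MemberID}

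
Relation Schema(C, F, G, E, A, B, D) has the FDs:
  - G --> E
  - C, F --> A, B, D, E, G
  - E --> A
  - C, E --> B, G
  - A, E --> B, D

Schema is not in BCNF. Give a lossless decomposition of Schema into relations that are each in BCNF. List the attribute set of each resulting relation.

Candidate key of the original relation: {C, F}.
In {A, B, C, D, E, F, G}, {G} is not a superkey ({G}⁺ restricted to this set is {A, B, D, E, G}), so split on G --> A, B, D, E into {A, B, D, E, G} and {C, F, G}.
In {A, B, D, E, G}, {E} is not a superkey ({E}⁺ restricted to this set is {A, B, D, E}), so split on E --> A, B, D into {A, B, D, E} and {E, G}.
{A, B, D, E}: every determinant is a superkey — BCNF.
{E, G}: every determinant is a superkey — BCNF.
{C, F, G}: every determinant is a superkey — BCNF.

{A, B, D, E}; {C, F, G}; {E, G}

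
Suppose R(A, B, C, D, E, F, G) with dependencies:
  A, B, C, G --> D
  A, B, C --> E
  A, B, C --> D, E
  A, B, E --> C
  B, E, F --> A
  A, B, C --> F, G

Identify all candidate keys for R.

{A, B, C}, {A, B, E}, {B, E, F}

No FD produces {B}, so it must be in every candidate key.
{A, B, C} is a candidate key since {A, B, C}⁺ = {A, B, C, D, E, F, G} covers every attribute.
{A, B, E} is a candidate key since {A, B, E}⁺ = {A, B, C, D, E, F, G} covers every attribute.
{B, E, F} is a candidate key since {B, E, F}⁺ = {A, B, C, D, E, F, G} covers every attribute.
These are minimal and exhaustive — every other superkey contains one of them.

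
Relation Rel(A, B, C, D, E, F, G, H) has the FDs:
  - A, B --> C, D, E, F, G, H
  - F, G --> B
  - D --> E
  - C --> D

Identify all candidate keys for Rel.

{A, B}, {A, F, G}

Attributes never on any right-hand side: {A} — every candidate key must contain it.
{A, B}⁺ = {A, B, C, D, E, F, G, H}, which is every attribute, so {A, B} is a candidate key.
{A, F, G}⁺ = {A, B, C, D, E, F, G, H}, which is every attribute, so {A, F, G} is a candidate key.
These are minimal and exhaustive — every other superkey contains one of them.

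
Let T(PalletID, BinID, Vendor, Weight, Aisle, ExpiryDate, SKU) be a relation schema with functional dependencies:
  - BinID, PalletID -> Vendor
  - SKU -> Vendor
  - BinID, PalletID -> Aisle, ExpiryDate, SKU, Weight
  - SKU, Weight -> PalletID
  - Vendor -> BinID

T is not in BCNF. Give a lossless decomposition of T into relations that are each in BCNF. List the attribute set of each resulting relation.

Candidate keys of the original relation: {BinID, PalletID}, {PalletID, SKU}, {PalletID, Vendor}, {SKU, Weight}.
{Aisle, BinID, ExpiryDate, PalletID, SKU, Vendor, Weight}: {SKU} determines {BinID, SKU, Vendor} here but is not a superkey — split on SKU -> BinID, Vendor, giving {BinID, SKU, Vendor} and {Aisle, ExpiryDate, PalletID, SKU, Weight}.
{BinID, SKU, Vendor}: {Vendor} determines {BinID, Vendor} here but is not a superkey — split on Vendor -> BinID, giving {BinID, Vendor} and {SKU, Vendor}.
{BinID, Vendor}: every determinant is a superkey — BCNF.
{SKU, Vendor}: every determinant is a superkey — BCNF.
{Aisle, ExpiryDate, PalletID, SKU, Weight}: every determinant is a superkey — BCNF.

{Aisle, ExpiryDate, PalletID, SKU, Weight}; {BinID, Vendor}; {SKU, Vendor}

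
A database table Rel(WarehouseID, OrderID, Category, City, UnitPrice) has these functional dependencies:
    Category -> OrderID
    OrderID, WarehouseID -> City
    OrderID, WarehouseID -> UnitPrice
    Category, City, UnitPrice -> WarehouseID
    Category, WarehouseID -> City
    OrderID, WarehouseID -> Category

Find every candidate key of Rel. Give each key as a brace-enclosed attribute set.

{Category, WarehouseID} is a candidate key since {Category, WarehouseID}⁺ = {Category, City, OrderID, UnitPrice, WarehouseID} covers every attribute.
{OrderID, WarehouseID} is a candidate key since {OrderID, WarehouseID}⁺ = {Category, City, OrderID, UnitPrice, WarehouseID} covers every attribute.
{Category, City, UnitPrice} is a candidate key since {Category, City, UnitPrice}⁺ = {Category, City, OrderID, UnitPrice, WarehouseID} covers every attribute.
No proper subset of any of these is a key, and no other minimal superkey exists.

{Category, City, UnitPrice}, {Category, WarehouseID}, {OrderID, WarehouseID}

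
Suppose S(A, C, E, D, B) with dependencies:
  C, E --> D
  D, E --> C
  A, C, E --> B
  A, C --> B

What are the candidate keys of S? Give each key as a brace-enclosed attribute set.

{A, E} never appear on the right of any FD, so every key must include all of them.
{A, C, E}⁺ = {A, B, C, D, E}, which is every attribute, so {A, C, E} is a candidate key.
{A, D, E}⁺ = {A, B, C, D, E}, which is every attribute, so {A, D, E} is a candidate key.
Any other superkey properly contains one of these, so there are no further candidate keys.

{A, C, E}, {A, D, E}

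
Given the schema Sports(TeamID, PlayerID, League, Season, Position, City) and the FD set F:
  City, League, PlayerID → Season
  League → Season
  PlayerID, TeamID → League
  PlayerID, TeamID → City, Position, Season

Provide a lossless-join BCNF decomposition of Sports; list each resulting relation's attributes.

Candidate key of the original relation: {PlayerID, TeamID}.
In {City, League, PlayerID, Position, Season, TeamID}, {City, League, PlayerID} is not a superkey ({City, League, PlayerID}⁺ restricted to this set is {City, League, PlayerID, Season}), so split on City, League, PlayerID → Season into {City, League, PlayerID, Season} and {City, League, PlayerID, Position, TeamID}.
In {City, League, PlayerID, Season}, {League} is not a superkey ({League}⁺ restricted to this set is {League, Season}), so split on League → Season into {League, Season} and {City, League, PlayerID}.
{League, Season}: every determinant is a superkey — BCNF.
{City, League, PlayerID}: every determinant is a superkey — BCNF.
{City, League, PlayerID, Position, TeamID}: every determinant is a superkey — BCNF.

{City, League, PlayerID, Position, TeamID}; {League, Season}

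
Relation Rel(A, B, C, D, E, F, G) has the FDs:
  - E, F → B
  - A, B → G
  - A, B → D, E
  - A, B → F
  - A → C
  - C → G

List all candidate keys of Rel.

{A, B}, {A, E, F}

{A} never appears on the right of any FD, so every key must include it.
{A, B}⁺ = {A, B, C, D, E, F, G}, which is every attribute, so {A, B} is a candidate key.
{A, E, F}⁺ = {A, B, C, D, E, F, G}, which is every attribute, so {A, E, F} is a candidate key.
These are minimal and exhaustive — every other superkey contains one of them.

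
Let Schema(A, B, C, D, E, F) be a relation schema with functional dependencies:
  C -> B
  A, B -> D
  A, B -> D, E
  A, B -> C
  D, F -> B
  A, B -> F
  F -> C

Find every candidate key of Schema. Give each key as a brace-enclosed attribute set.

No FD produces {A}, so it must be in every candidate key.
Closure of {A, B} is {A, B, C, D, E, F}, the whole schema; {A, B} is a candidate key.
Closure of {A, C} is {A, B, C, D, E, F}, the whole schema; {A, C} is a candidate key.
Closure of {A, F} is {A, B, C, D, E, F}, the whole schema; {A, F} is a candidate key.
No proper subset of any of these is a key, and no other minimal superkey exists.

{A, B}, {A, C}, {A, F}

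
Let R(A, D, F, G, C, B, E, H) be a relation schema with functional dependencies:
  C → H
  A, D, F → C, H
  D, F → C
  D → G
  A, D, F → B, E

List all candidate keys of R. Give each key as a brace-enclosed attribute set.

{A, D, F}

No FD produces {A, D, F}, so they must be in every candidate key.
{A, D, F}⁺ = {A, B, C, D, E, F, G, H} — all of the relation — so {A, D, F} is a candidate key.
No smaller or unrelated set reaches every attribute, so there are no other keys.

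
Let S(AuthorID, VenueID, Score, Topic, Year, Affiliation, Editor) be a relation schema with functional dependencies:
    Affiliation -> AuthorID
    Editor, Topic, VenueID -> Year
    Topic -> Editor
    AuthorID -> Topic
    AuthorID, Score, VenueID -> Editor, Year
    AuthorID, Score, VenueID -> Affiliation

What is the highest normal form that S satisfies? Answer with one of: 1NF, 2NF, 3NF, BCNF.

1NF

Candidate keys: {Affiliation, Score, VenueID}, {AuthorID, Score, VenueID}. Prime attributes: {Affiliation, AuthorID, Score, VenueID}.
For Affiliation -> AuthorID we have {Affiliation}⁺ = {Affiliation, AuthorID, Editor, Topic}; {Affiliation} is not a superkey, so BCNF fails.
Editor, Topic, VenueID -> Year determines the non-prime attribute {Year} from a non-superkey — 3NF is violated.
{Affiliation} is a proper subset of the key {Affiliation, Score, VenueID}, and {Affiliation}⁺ contains the non-prime attributes {Editor, Topic} — a partial dependency, so 2NF is violated.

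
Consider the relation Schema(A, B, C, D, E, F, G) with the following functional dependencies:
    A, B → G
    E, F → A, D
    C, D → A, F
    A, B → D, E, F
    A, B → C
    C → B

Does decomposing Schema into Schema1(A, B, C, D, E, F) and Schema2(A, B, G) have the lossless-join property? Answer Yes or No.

Yes

Common attributes: {A, B}; their closure is {A, B, C, D, E, F, G}.
Since Schema1 ⊆ {A, B, C, D, E, F, G}, the intersection is a superkey of Schema1; the decomposition is lossless.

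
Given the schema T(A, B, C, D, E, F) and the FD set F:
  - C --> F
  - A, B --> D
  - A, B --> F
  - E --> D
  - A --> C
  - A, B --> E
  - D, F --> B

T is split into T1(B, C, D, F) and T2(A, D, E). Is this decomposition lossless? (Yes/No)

No

Common attributes: {D}; their closure is {D}.
Neither T1 nor T2 is contained in that closure, so the decomposition is lossy.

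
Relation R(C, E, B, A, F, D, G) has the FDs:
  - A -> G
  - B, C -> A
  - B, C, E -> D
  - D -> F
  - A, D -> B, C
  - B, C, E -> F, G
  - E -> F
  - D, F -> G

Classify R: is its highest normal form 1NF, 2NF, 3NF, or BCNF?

1NF

Candidate keys: {A, D, E}, {B, C, E}. Prime attributes: {A, B, C, D, E}.
A -> G: {A}⁺ = {A, G}, which is not all of the attributes, so the left side is not a superkey — BCNF is violated.
A -> G determines the non-prime attribute {G} from a non-superkey — 3NF is violated.
{A} is a proper subset of the key {A, D, E}, and {A}⁺ contains the non-prime attribute {G} — a partial dependency, so 2NF is violated.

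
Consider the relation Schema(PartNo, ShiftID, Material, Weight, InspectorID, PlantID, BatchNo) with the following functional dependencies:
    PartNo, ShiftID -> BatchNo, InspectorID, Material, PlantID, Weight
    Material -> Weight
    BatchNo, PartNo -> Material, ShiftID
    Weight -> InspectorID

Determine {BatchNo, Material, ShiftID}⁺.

Start with {BatchNo, Material, ShiftID}.
Material -> Weight applies; add {Weight} → now {BatchNo, Material, ShiftID, Weight}.
Weight -> InspectorID applies; add {InspectorID} → now {BatchNo, InspectorID, Material, ShiftID, Weight}.
No further FD applies.

{BatchNo, InspectorID, Material, ShiftID, Weight}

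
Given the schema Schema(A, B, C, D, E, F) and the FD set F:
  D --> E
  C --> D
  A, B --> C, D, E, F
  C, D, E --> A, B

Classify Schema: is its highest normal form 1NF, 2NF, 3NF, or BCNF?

2NF

Candidate keys: {A, B}, {C}. Prime attributes: {A, B, C}.
For D --> E we have {D}⁺ = {D, E}; {D} is not a superkey, so BCNF fails.
D --> E determines the non-prime attribute {E} from a non-superkey — 3NF is violated.
No non-prime attribute depends on a proper subset of any candidate key, so 2NF holds.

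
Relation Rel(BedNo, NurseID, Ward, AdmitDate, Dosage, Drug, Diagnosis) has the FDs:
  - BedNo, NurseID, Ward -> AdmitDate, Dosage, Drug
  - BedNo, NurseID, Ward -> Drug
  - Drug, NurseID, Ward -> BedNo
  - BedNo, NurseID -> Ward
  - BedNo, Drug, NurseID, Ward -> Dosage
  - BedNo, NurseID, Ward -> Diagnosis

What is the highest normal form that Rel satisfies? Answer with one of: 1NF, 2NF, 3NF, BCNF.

BCNF

Candidate keys: {BedNo, NurseID}, {Drug, NurseID, Ward}. Prime attributes: {BedNo, Drug, NurseID, Ward}.
The left-hand side of every FD is a superkey, so BCNF is satisfied.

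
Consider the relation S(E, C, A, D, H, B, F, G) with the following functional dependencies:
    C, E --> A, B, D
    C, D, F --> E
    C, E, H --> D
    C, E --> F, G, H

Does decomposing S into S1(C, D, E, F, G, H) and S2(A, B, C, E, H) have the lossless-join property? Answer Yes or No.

Yes

S1 ∩ S2 = {C, E, H}; its closure under F is {A, B, C, D, E, F, G, H}.
Since S1 ⊆ {A, B, C, D, E, F, G, H}, the intersection is a superkey of S1; the decomposition is lossless.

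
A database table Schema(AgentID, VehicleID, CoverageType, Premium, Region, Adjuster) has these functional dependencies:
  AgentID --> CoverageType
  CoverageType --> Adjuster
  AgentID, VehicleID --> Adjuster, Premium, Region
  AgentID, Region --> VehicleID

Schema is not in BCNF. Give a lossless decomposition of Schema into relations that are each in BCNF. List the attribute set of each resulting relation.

Candidate keys of the original relation: {AgentID, Region}, {AgentID, VehicleID}.
Within {Adjuster, AgentID, CoverageType, Premium, Region, VehicleID}: {AgentID}⁺ ∩ {Adjuster, AgentID, CoverageType, Premium, Region, VehicleID} = {Adjuster, AgentID, CoverageType}, not the whole set, so AgentID --> Adjuster, CoverageType violates BCNF; decompose into {Adjuster, AgentID, CoverageType} and {AgentID, Premium, Region, VehicleID}.
Within {Adjuster, AgentID, CoverageType}: {CoverageType}⁺ ∩ {Adjuster, AgentID, CoverageType} = {Adjuster, CoverageType}, not the whole set, so CoverageType --> Adjuster violates BCNF; decompose into {Adjuster, CoverageType} and {AgentID, CoverageType}.
{Adjuster, CoverageType} has no BCNF violation.
{AgentID, CoverageType} has no BCNF violation.
{AgentID, Premium, Region, VehicleID} has no BCNF violation.

{Adjuster, CoverageType}; {AgentID, CoverageType}; {AgentID, Premium, Region, VehicleID}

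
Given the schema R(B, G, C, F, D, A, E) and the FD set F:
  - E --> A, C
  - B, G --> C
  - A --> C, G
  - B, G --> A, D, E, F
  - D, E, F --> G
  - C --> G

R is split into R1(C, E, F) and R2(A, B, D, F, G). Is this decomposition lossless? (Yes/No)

No

The shared attributes are {F} and {F}⁺ = {F}.
R1 ⊄ {F} and R2 ⊄ {F}, so the split is lossy.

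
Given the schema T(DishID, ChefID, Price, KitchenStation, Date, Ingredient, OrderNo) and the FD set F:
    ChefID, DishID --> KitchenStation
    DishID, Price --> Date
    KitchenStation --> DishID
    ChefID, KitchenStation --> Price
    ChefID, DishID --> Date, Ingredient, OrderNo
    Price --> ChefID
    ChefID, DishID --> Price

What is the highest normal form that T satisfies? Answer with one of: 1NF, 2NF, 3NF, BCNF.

3NF

Candidate keys: {ChefID, DishID}, {ChefID, KitchenStation}, {DishID, Price}, {KitchenStation, Price}. Prime attributes: {ChefID, DishID, KitchenStation, Price}.
For KitchenStation --> DishID we have {KitchenStation}⁺ = {DishID, KitchenStation}; {KitchenStation} is not a superkey, so BCNF fails.
But every attribute on its right side ({DishID}) is prime, and the same holds for every other non-superkey FD, so 3NF still holds.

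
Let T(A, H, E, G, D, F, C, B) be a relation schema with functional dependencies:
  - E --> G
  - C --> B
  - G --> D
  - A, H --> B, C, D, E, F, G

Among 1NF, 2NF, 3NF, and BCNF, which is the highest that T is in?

Candidate key: {A, H}. Prime attributes: {A, H}.
E --> G breaks BCNF: {E}⁺ = {D, E, G}, so {E} is not a superkey.
E --> G has non-prime {G} on the right and a non-superkey on the left, so 3NF fails.
Checking every proper subset of each key, none determines a non-prime attribute — 2NF is satisfied.

2NF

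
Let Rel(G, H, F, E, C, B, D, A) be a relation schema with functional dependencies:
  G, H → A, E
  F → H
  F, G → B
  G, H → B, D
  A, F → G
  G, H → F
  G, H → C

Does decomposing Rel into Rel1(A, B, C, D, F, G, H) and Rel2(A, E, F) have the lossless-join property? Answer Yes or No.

Rel1 ∩ Rel2 = {A, F}; its closure under F is {A, B, C, D, E, F, G, H}.
Rel1 is contained in that closure, so Rel1 ∩ Rel2 → Rel1 holds and the join is lossless.

Yes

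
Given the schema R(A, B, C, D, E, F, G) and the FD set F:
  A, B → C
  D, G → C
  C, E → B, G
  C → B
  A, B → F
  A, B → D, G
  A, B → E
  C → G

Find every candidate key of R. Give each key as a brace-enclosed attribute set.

No FD produces {A}, so it must be in every candidate key.
{A, B} is a candidate key since {A, B}⁺ = {A, B, C, D, E, F, G} covers every attribute.
{A, C} is a candidate key since {A, C}⁺ = {A, B, C, D, E, F, G} covers every attribute.
{A, D, G} is a candidate key since {A, D, G}⁺ = {A, B, C, D, E, F, G} covers every attribute.
Any other superkey properly contains one of these, so there are no further candidate keys.

{A, B}, {A, C}, {A, D, G}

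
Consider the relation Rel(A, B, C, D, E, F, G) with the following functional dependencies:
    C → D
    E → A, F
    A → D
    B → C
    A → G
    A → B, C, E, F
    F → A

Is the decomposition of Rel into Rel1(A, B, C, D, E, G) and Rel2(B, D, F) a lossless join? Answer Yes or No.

No

Common attributes: {B, D}; their closure is {B, C, D}.
Rel1 ⊄ {B, C, D} and Rel2 ⊄ {B, C, D}, so the split is lossy.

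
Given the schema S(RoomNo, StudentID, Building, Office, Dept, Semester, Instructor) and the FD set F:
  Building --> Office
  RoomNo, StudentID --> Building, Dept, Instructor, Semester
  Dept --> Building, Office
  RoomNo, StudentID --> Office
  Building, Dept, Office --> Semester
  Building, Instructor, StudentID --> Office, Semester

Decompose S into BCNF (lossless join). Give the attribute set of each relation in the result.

Candidate key of the original relation: {RoomNo, StudentID}.
Within {Building, Dept, Instructor, Office, RoomNo, Semester, StudentID}: {Building}⁺ ∩ {Building, Dept, Instructor, Office, RoomNo, Semester, StudentID} = {Building, Office}, not the whole set, so Building --> Office violates BCNF; decompose into {Building, Office} and {Building, Dept, Instructor, RoomNo, Semester, StudentID}.
{Building, Office} is in BCNF.
Within {Building, Dept, Instructor, RoomNo, Semester, StudentID}: {Dept}⁺ ∩ {Building, Dept, Instructor, RoomNo, Semester, StudentID} = {Building, Dept, Semester}, not the whole set, so Dept --> Building, Semester violates BCNF; decompose into {Building, Dept, Semester} and {Dept, Instructor, RoomNo, StudentID}.
{Building, Dept, Semester} is in BCNF.
{Dept, Instructor, RoomNo, StudentID} is in BCNF.

{Building, Dept, Semester}; {Building, Office}; {Dept, Instructor, RoomNo, StudentID}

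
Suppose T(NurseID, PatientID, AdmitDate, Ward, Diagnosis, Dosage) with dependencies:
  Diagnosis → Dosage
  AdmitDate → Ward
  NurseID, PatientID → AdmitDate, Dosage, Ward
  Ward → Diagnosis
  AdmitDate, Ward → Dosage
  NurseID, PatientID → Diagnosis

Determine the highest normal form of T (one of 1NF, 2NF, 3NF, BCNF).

2NF

Candidate key: {NurseID, PatientID}. Prime attributes: {NurseID, PatientID}.
Diagnosis → Dosage: {Diagnosis}⁺ = {Diagnosis, Dosage}, which is not all of the attributes, so the left side is not a superkey — BCNF is violated.
Diagnosis → Dosage determines the non-prime attribute {Dosage} from a non-superkey — 3NF is violated.
Checking every proper subset of each key, none determines a non-prime attribute — 2NF is satisfied.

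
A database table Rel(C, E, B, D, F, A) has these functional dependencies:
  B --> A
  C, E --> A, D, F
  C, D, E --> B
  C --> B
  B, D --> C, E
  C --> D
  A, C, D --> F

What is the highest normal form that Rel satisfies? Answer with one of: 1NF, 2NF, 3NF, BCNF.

Candidate keys: {B, D}, {C}. Prime attributes: {B, C, D}.
For B --> A we have {B}⁺ = {A, B}; {B} is not a superkey, so BCNF fails.
Because {A} is non-prime and the left side of B --> A is not a superkey, the relation is not in 3NF.
The proper key subset {B} of {B, D} determines non-prime {A}, so the relation is not even in 2NF.

1NF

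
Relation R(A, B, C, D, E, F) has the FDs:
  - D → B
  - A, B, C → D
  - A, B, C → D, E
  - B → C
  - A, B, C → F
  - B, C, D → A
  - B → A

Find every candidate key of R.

{B}⁺ = {A, B, C, D, E, F} — all of the relation — so {B} is a candidate key.
{D}⁺ = {A, B, C, D, E, F} — all of the relation — so {D} is a candidate key.
No proper subset of any of these is a key, and no other minimal superkey exists.

{B}, {D}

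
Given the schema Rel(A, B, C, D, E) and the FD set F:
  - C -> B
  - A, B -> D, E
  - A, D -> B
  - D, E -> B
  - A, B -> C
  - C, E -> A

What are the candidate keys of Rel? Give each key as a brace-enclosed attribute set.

{A, B}, {A, C}, {A, D}, {C, E}

{A, B}⁺ = {A, B, C, D, E} — all of the relation — so {A, B} is a candidate key.
{A, C}⁺ = {A, B, C, D, E} — all of the relation — so {A, C} is a candidate key.
{A, D}⁺ = {A, B, C, D, E} — all of the relation — so {A, D} is a candidate key.
{C, E}⁺ = {A, B, C, D, E} — all of the relation — so {C, E} is a candidate key.
No proper subset of any of these is a key, and no other minimal superkey exists.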